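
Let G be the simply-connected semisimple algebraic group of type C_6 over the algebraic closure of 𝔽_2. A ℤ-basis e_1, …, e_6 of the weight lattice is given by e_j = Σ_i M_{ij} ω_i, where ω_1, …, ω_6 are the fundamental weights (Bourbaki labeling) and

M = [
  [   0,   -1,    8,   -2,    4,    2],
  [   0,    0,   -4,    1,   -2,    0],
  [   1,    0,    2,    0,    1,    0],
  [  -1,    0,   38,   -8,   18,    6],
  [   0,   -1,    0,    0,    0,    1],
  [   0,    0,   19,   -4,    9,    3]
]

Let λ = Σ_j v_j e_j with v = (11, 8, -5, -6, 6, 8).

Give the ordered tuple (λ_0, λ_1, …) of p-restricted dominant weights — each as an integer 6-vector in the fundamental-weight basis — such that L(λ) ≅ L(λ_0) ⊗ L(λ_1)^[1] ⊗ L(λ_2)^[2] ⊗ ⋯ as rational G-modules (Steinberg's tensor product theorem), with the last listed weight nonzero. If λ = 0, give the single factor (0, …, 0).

ω-coordinates c = M·v, v = (11, 8, -5, -6, 6, 8):
  c_1 = 0·11 + (-1)·(8) + (8)·(-5) + (-2)·(-6) + 4·6 + 2·8 = 4
  c_2 = 0·11 + 0·8 + (-4)·(-5) + (1)·(-6) + (-2)·(6) + 0·8 = 2
  c_3 = 1·11 + 0·8 + (2)·(-5) + (0)·(-6) + 1·6 + 0·8 = 7
  c_4 = (-1)·(11) + 0·8 + (38)·(-5) + (-8)·(-6) + 18·6 + 6·8 = 3
  c_5 = 0·11 + (-1)·(8) + (0)·(-5) + (0)·(-6) + 0·6 + 1·8 = 0
  c_6 = 0·11 + 0·8 + (19)·(-5) + (-4)·(-6) + 9·6 + 3·8 = 7
Writing each c_i in base p = 2:
  c_1 = 4 = 0·2^0 + 0·2^1 + 1·2^2
  c_2 = 2 = 0·2^0 + 1·2^1
  c_3 = 7 = 1·2^0 + 1·2^1 + 1·2^2
  c_4 = 3 = 1·2^0 + 1·2^1
  c_5 = 0
  c_6 = 7 = 1·2^0 + 1·2^1 + 1·2^2
p-restricted factor λ_0 = (0, 0, 1, 1, 0, 1)
p-restricted factor λ_1 = (0, 1, 1, 1, 0, 1)
p-restricted factor λ_2 = (1, 0, 1, 0, 0, 1)

((0, 0, 1, 1, 0, 1), (0, 1, 1, 1, 0, 1), (1, 0, 1, 0, 0, 1))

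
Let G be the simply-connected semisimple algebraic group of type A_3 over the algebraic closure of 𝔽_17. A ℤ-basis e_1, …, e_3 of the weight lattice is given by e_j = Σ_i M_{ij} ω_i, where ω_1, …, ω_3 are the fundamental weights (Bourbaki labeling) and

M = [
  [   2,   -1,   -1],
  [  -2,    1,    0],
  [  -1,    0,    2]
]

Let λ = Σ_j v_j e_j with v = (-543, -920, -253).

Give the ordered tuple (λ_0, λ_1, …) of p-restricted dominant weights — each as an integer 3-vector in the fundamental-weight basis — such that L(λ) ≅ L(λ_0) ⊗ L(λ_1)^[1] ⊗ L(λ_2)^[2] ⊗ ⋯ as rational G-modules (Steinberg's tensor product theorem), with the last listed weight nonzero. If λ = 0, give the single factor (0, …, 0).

((2, 13, 3), (5, 9, 2))

Change of basis e → ω: c = M·v where v = (-543, -920, -253):
  c_1 = 2*-543 + -1*-920 + -1*-253 = 87
  c_2 = -2*-543 + 1*-920 + 0*-253 = 166
  c_3 = -1*-543 + 0*-920 + 2*-253 = 37
Writing each c_i in base p = 17:
  c_1 = 87 = 2·17^0 + 5·17^1
  c_2 = 166 = 13·17^0 + 9·17^1
  c_3 = 37 = 3·17^0 + 2·17^1
p-restricted factor λ_0 = (2, 13, 3)
p-restricted factor λ_1 = (5, 9, 2)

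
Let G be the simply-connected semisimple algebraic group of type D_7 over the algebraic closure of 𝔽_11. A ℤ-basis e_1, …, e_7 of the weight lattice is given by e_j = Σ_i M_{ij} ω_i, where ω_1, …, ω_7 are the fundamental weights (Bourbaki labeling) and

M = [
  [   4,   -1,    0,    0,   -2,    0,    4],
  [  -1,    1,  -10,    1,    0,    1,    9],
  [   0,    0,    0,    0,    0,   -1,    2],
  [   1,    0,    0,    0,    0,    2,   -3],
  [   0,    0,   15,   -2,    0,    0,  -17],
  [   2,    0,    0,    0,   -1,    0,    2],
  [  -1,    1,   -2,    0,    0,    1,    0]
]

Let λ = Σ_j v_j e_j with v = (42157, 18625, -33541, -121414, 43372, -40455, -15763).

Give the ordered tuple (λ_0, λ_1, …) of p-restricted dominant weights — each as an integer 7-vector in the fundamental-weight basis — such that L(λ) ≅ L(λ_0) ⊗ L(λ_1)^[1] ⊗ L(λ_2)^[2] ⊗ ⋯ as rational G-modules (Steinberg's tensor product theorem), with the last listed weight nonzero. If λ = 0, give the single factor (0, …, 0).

ω-coordinates c = M·v, v = (42157, 18625, -33541, -121414, 43372, -40455, -15763):
  c_1 = 4*42157 + -1*18625 + 0*-33541 + 0*-121414 + -2*43372 + 0*-40455 + 4*-15763 = 207
  c_2 = -1*42157 + 1*18625 + -10*-33541 + 1*-121414 + 0*43372 + 1*-40455 + 9*-15763 = 8142
  c_3 = 0*42157 + 0*18625 + 0*-33541 + 0*-121414 + 0*43372 + -1*-40455 + 2*-15763 = 8929
  c_4 = 1*42157 + 0*18625 + 0*-33541 + 0*-121414 + 0*43372 + 2*-40455 + -3*-15763 = 8536
  c_5 = 0*42157 + 0*18625 + 15*-33541 + -2*-121414 + 0*43372 + 0*-40455 + -17*-15763 = 7684
  c_6 = 2*42157 + 0*18625 + 0*-33541 + 0*-121414 + -1*43372 + 0*-40455 + 2*-15763 = 9416
  c_7 = -1*42157 + 1*18625 + -2*-33541 + 0*-121414 + 0*43372 + 1*-40455 + 0*-15763 = 3095
Writing each c_i in base p = 11:
  c_1 = 207 = 9·11^0 + 7·11^1 + 1·11^2
  c_2 = 8142 = 2·11^0 + 3·11^1 + 1·11^2 + 6·11^3
  c_3 = 8929 = 8·11^0 + 8·11^1 + 7·11^2 + 6·11^3
  c_4 = 8536 = 0·11^0 + 6·11^1 + 4·11^2 + 6·11^3
  c_5 = 7684 = 6·11^0 + 5·11^1 + 8·11^2 + 5·11^3
  c_6 = 9416 = 0·11^0 + 9·11^1 + 0·11^2 + 7·11^3
  c_7 = 3095 = 4·11^0 + 6·11^1 + 3·11^2 + 2·11^3
p-restricted factor λ_0 = (9, 2, 8, 0, 6, 0, 4)
p-restricted factor λ_1 = (7, 3, 8, 6, 5, 9, 6)
p-restricted factor λ_2 = (1, 1, 7, 4, 8, 0, 3)
p-restricted factor λ_3 = (0, 6, 6, 6, 5, 7, 2)

((9, 2, 8, 0, 6, 0, 4), (7, 3, 8, 6, 5, 9, 6), (1, 1, 7, 4, 8, 0, 3), (0, 6, 6, 6, 5, 7, 2))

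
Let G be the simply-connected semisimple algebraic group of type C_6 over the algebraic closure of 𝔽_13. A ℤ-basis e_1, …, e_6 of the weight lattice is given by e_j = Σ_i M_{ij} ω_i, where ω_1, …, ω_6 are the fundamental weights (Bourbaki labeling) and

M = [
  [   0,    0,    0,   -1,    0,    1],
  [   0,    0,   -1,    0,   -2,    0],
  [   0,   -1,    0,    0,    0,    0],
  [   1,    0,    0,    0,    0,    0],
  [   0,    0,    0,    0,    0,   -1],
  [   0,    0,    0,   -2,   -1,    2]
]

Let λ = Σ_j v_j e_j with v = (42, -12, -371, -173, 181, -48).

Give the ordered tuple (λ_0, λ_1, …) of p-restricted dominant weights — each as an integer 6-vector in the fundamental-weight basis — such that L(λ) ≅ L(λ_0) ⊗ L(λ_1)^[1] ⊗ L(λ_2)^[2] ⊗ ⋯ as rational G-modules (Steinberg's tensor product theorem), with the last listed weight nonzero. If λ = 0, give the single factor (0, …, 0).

((8, 9, 12, 3, 9, 4), (9, 0, 0, 3, 3, 5))

ω-coordinates c = M·v, v = (42, -12, -371, -173, 181, -48):
  c_1 = 0·42 + (0)·(-12) + (0)·(-371) + (-1)·(-173) + 0·181 + (1)·(-48) = 125
  c_2 = 0·42 + (0)·(-12) + (-1)·(-371) + (0)·(-173) + (-2)·(181) + (0)·(-48) = 9
  c_3 = 0·42 + (-1)·(-12) + (0)·(-371) + (0)·(-173) + 0·181 + (0)·(-48) = 12
  c_4 = 1·42 + (0)·(-12) + (0)·(-371) + (0)·(-173) + 0·181 + (0)·(-48) = 42
  c_5 = 0·42 + (0)·(-12) + (0)·(-371) + (0)·(-173) + 0·181 + (-1)·(-48) = 48
  c_6 = 0·42 + (0)·(-12) + (0)·(-371) + (-2)·(-173) + (-1)·(181) + (2)·(-48) = 69
Base-13 expansion of each c_i:
  c_1 = 125 = 8·13^0 + 9·13^1
  c_2 = 9 = 9·13^0
  c_3 = 12 = 12·13^0
  c_4 = 42 = 3·13^0 + 3·13^1
  c_5 = 48 = 9·13^0 + 3·13^1
  c_6 = 69 = 4·13^0 + 5·13^1
Factor λ_0 = (8, 9, 12, 3, 9, 4)
Factor λ_1 = (9, 0, 0, 3, 3, 5)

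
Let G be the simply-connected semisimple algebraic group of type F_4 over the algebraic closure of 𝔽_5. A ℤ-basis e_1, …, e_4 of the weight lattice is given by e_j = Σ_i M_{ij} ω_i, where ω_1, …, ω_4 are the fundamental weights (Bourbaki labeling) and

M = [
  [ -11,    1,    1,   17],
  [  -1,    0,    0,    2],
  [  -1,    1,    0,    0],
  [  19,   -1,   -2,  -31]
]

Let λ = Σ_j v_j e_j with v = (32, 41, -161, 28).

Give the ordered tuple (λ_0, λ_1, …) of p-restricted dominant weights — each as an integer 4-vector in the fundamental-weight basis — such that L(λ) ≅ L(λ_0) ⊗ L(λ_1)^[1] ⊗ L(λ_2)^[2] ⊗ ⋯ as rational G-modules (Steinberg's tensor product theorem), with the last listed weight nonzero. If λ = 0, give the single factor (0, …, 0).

((4, 4, 4, 1), (0, 4, 1, 4))

Change of basis e → ω: c = M·v where v = (32, 41, -161, 28):
  c_1 = -11*32 + 1*41 + 1*-161 + 17*28 = 4
  c_2 = -1*32 + 0*41 + 0*-161 + 2*28 = 24
  c_3 = -1*32 + 1*41 + 0*-161 + 0*28 = 9
  c_4 = 19*32 + -1*41 + -2*-161 + -31*28 = 21
Expand coordinatewise in base 5:
  c_1 = 4 = 4·5^0
  c_2 = 24 = 4·5^0 + 4·5^1
  c_3 = 9 = 4·5^0 + 1·5^1
  c_4 = 21 = 1·5^0 + 4·5^1
Factor λ_0 = (4, 4, 4, 1)
Factor λ_1 = (0, 4, 1, 4)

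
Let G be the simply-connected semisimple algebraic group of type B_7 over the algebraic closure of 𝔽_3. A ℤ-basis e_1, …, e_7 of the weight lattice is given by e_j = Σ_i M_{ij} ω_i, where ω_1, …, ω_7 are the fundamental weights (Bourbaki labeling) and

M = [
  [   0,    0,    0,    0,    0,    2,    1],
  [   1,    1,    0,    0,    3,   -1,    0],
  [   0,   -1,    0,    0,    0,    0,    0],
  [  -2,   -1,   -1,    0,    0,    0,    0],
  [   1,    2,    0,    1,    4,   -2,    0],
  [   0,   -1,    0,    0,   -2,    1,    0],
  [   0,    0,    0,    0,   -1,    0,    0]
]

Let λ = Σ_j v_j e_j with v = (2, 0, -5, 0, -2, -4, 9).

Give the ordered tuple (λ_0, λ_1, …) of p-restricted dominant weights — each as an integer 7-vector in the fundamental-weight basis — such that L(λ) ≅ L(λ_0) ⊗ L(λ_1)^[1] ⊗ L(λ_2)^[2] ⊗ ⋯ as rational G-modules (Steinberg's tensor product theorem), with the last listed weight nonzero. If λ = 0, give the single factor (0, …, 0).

((1, 0, 0, 1, 2, 0, 2),)

ω-coordinates c = M·v, v = (2, 0, -5, 0, -2, -4, 9):
  c_1 = 0*2 + 0*0 + 0*-5 + 0*0 + 0*-2 + 2*-4 + 1*9 = 1
  c_2 = 1*2 + 1*0 + 0*-5 + 0*0 + 3*-2 + -1*-4 + 0*9 = 0
  c_3 = 0*2 + -1*0 + 0*-5 + 0*0 + 0*-2 + 0*-4 + 0*9 = 0
  c_4 = -2*2 + -1*0 + -1*-5 + 0*0 + 0*-2 + 0*-4 + 0*9 = 1
  c_5 = 1*2 + 2*0 + 0*-5 + 1*0 + 4*-2 + -2*-4 + 0*9 = 2
  c_6 = 0*2 + -1*0 + 0*-5 + 0*0 + -2*-2 + 1*-4 + 0*9 = 0
  c_7 = 0*2 + 0*0 + 0*-5 + 0*0 + -1*-2 + 0*-4 + 0*9 = 2
Writing each c_i in base p = 3:
  c_1 = 1 = 1·3^0
  c_2 = 0
  c_3 = 0
  c_4 = 1 = 1·3^0
  c_5 = 2 = 2·3^0
  c_6 = 0
  c_7 = 2 = 2·3^0
λ_0 = (1, 0, 0, 1, 2, 0, 2)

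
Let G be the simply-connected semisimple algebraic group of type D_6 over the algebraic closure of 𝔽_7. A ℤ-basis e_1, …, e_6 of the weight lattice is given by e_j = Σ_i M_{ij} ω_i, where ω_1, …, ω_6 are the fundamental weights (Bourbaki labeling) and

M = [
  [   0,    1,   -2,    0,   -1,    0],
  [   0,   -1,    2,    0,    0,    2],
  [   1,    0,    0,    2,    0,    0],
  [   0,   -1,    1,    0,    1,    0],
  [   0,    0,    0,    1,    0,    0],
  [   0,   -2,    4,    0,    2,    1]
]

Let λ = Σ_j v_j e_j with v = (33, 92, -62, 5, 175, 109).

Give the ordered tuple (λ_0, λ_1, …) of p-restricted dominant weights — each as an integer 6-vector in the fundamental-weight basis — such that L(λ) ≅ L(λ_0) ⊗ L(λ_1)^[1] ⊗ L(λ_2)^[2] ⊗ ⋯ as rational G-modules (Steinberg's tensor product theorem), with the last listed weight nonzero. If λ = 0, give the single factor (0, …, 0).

Converting to the ω-basis (c_i = row i of M dotted with v = (33, 92, -62, 5, 175, 109)):
  c_1 = 0*33 + 1*92 + -2*-62 + 0*5 + -1*175 + 0*109 = 41
  c_2 = 0*33 + -1*92 + 2*-62 + 0*5 + 0*175 + 2*109 = 2
  c_3 = 1*33 + 0*92 + 0*-62 + 2*5 + 0*175 + 0*109 = 43
  c_4 = 0*33 + -1*92 + 1*-62 + 0*5 + 1*175 + 0*109 = 21
  c_5 = 0*33 + 0*92 + 0*-62 + 1*5 + 0*175 + 0*109 = 5
  c_6 = 0*33 + -2*92 + 4*-62 + 0*5 + 2*175 + 1*109 = 27
p = 7; digits c_i = Σ_j d_{ij}·7^j, 0 ≤ d_{ij} < 7:
  c_1 = 41 = 6·7^0 + 5·7^1
  c_2 = 2 = 2·7^0
  c_3 = 43 = 1·7^0 + 6·7^1
  c_4 = 21 = 0·7^0 + 3·7^1
  c_5 = 5 = 5·7^0
  c_6 = 27 = 6·7^0 + 3·7^1
p-restricted factor λ_0 = (6, 2, 1, 0, 5, 6)
p-restricted factor λ_1 = (5, 0, 6, 3, 0, 3)

((6, 2, 1, 0, 5, 6), (5, 0, 6, 3, 0, 3))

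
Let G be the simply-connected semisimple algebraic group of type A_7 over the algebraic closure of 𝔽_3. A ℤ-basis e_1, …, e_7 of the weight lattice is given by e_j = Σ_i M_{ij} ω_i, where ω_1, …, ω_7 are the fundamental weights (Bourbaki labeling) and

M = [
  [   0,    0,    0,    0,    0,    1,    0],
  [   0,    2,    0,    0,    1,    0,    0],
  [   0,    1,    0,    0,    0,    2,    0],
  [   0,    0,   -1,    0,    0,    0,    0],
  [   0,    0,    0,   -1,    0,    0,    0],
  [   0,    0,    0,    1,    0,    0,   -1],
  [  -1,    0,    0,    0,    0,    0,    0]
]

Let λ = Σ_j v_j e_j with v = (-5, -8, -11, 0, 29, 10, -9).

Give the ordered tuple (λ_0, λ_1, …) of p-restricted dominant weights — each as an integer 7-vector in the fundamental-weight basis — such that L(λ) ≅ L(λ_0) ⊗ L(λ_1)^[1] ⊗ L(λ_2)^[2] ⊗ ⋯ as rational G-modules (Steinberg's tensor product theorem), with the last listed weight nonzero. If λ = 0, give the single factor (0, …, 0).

((1, 1, 0, 2, 0, 0, 2), (0, 1, 1, 0, 0, 0, 1), (1, 1, 1, 1, 0, 1, 0))

Converting to the ω-basis (c_i = row i of M dotted with v = (-5, -8, -11, 0, 29, 10, -9)):
  c_1 = (0)·(-5) + (0)·(-8) + (0)·(-11) + 0·0 + 0·29 + 1·10 + (0)·(-9) = 10
  c_2 = (0)·(-5) + (2)·(-8) + (0)·(-11) + 0·0 + 1·29 + 0·10 + (0)·(-9) = 13
  c_3 = (0)·(-5) + (1)·(-8) + (0)·(-11) + 0·0 + 0·29 + 2·10 + (0)·(-9) = 12
  c_4 = (0)·(-5) + (0)·(-8) + (-1)·(-11) + 0·0 + 0·29 + 0·10 + (0)·(-9) = 11
  c_5 = (0)·(-5) + (0)·(-8) + (0)·(-11) + (-1)·(0) + 0·29 + 0·10 + (0)·(-9) = 0
  c_6 = (0)·(-5) + (0)·(-8) + (0)·(-11) + 1·0 + 0·29 + 0·10 + (-1)·(-9) = 9
  c_7 = (-1)·(-5) + (0)·(-8) + (0)·(-11) + 0·0 + 0·29 + 0·10 + (0)·(-9) = 5
Writing each c_i in base p = 3:
  c_1 = 10 = 1·3^0 + 0·3^1 + 1·3^2
  c_2 = 13 = 1·3^0 + 1·3^1 + 1·3^2
  c_3 = 12 = 0·3^0 + 1·3^1 + 1·3^2
  c_4 = 11 = 2·3^0 + 0·3^1 + 1·3^2
  c_5 = 0
  c_6 = 9 = 0·3^0 + 0·3^1 + 1·3^2
  c_7 = 5 = 2·3^0 + 1·3^1
p-restricted factor λ_0 = (1, 1, 0, 2, 0, 0, 2)
p-restricted factor λ_1 = (0, 1, 1, 0, 0, 0, 1)
p-restricted factor λ_2 = (1, 1, 1, 1, 0, 1, 0)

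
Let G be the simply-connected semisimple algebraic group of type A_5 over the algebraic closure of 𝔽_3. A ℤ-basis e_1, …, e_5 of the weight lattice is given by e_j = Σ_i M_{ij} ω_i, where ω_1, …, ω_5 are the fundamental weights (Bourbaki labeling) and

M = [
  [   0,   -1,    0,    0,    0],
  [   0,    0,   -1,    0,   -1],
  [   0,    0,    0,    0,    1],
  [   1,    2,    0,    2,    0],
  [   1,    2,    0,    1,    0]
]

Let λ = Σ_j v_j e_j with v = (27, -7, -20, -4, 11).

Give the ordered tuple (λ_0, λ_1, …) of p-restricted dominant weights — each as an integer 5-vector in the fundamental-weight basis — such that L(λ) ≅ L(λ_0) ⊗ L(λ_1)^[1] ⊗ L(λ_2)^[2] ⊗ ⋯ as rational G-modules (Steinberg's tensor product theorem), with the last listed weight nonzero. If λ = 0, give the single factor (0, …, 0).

Compute c_i = Σ_j M_{ij} v_j with v = (27, -7, -20, -4, 11):
  c_1 = 0·27 + (-1)·(-7) + (0)·(-20) + (0)·(-4) + 0·11 = 7
  c_2 = 0·27 + (0)·(-7) + (-1)·(-20) + (0)·(-4) + (-1)·(11) = 9
  c_3 = 0·27 + (0)·(-7) + (0)·(-20) + (0)·(-4) + 1·11 = 11
  c_4 = 1·27 + (2)·(-7) + (0)·(-20) + (2)·(-4) + 0·11 = 5
  c_5 = 1·27 + (2)·(-7) + (0)·(-20) + (1)·(-4) + 0·11 = 9
Expand coordinatewise in base 3:
  c_1 = 7 = 1·3^0 + 2·3^1
  c_2 = 9 = 0·3^0 + 0·3^1 + 1·3^2
  c_3 = 11 = 2·3^0 + 0·3^1 + 1·3^2
  c_4 = 5 = 2·3^0 + 1·3^1
  c_5 = 9 = 0·3^0 + 0·3^1 + 1·3^2
Factor λ_0 = (1, 0, 2, 2, 0)
Factor λ_1 = (2, 0, 0, 1, 0)
Factor λ_2 = (0, 1, 1, 0, 1)

((1, 0, 2, 2, 0), (2, 0, 0, 1, 0), (0, 1, 1, 0, 1))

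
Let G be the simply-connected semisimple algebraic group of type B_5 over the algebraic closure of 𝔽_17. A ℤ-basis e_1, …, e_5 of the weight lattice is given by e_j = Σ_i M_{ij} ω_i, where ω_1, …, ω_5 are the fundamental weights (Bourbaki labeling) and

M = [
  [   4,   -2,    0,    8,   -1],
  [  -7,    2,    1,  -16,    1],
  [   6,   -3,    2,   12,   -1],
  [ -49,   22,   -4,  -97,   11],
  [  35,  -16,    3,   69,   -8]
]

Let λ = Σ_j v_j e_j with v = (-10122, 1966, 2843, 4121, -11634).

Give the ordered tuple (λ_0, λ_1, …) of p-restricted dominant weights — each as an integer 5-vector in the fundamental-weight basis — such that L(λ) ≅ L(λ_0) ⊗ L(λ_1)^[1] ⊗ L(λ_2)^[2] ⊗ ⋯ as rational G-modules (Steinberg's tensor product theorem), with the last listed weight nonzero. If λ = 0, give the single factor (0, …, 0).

((12, 8, 6, 11, 3), (10, 3, 8, 8, 13))

ω-coordinates c = M·v, v = (-10122, 1966, 2843, 4121, -11634):
  c_1 = (4)·(-10122) + (-2)·(1966) + 0·2843 + 8·4121 + (-1)·(-11634) = 182
  c_2 = (-7)·(-10122) + 2·1966 + 1·2843 + (-16)·(4121) + (1)·(-11634) = 59
  c_3 = (6)·(-10122) + (-3)·(1966) + 2·2843 + 12·4121 + (-1)·(-11634) = 142
  c_4 = (-49)·(-10122) + 22·1966 + (-4)·(2843) + (-97)·(4121) + (11)·(-11634) = 147
  c_5 = (35)·(-10122) + (-16)·(1966) + 3·2843 + 69·4121 + (-8)·(-11634) = 224
p = 17; digits c_i = Σ_j d_{ij}·17^j, 0 ≤ d_{ij} < 17:
  c_1 = 182 = 12·17^0 + 10·17^1
  c_2 = 59 = 8·17^0 + 3·17^1
  c_3 = 142 = 6·17^0 + 8·17^1
  c_4 = 147 = 11·17^0 + 8·17^1
  c_5 = 224 = 3·17^0 + 13·17^1
p-restricted factor λ_0 = (12, 8, 6, 11, 3)
p-restricted factor λ_1 = (10, 3, 8, 8, 13)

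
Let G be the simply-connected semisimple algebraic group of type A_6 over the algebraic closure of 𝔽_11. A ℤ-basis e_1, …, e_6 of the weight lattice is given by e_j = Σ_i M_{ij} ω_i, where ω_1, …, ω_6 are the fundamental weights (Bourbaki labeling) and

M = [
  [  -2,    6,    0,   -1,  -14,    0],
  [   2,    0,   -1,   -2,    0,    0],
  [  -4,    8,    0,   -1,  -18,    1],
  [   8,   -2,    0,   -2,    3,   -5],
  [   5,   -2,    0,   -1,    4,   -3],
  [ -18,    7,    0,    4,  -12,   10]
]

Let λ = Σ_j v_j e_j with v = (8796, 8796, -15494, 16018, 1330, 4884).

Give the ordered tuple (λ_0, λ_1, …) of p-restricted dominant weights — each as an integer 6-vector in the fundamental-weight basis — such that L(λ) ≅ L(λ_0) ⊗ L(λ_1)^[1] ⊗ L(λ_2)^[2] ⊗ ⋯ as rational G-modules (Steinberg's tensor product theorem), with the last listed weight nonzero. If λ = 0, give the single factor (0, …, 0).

((7, 5, 0, 2, 4, 9), (5, 7, 10, 6, 6, 6), (4, 8, 0, 2, 8, 1))

Change of basis e → ω: c = M·v where v = (8796, 8796, -15494, 16018, 1330, 4884):
  c_1 = -2*8796 + 6*8796 + 0*-15494 + -1*16018 + -14*1330 + 0*4884 = 546
  c_2 = 2*8796 + 0*8796 + -1*-15494 + -2*16018 + 0*1330 + 0*4884 = 1050
  c_3 = -4*8796 + 8*8796 + 0*-15494 + -1*16018 + -18*1330 + 1*4884 = 110
  c_4 = 8*8796 + -2*8796 + 0*-15494 + -2*16018 + 3*1330 + -5*4884 = 310
  c_5 = 5*8796 + -2*8796 + 0*-15494 + -1*16018 + 4*1330 + -3*4884 = 1038
  c_6 = -18*8796 + 7*8796 + 0*-15494 + 4*16018 + -12*1330 + 10*4884 = 196
Expand coordinatewise in base 11:
  c_1 = 546 = 7·11^0 + 5·11^1 + 4·11^2
  c_2 = 1050 = 5·11^0 + 7·11^1 + 8·11^2
  c_3 = 110 = 0·11^0 + 10·11^1
  c_4 = 310 = 2·11^0 + 6·11^1 + 2·11^2
  c_5 = 1038 = 4·11^0 + 6·11^1 + 8·11^2
  c_6 = 196 = 9·11^0 + 6·11^1 + 1·11^2
p-restricted factor λ_0 = (7, 5, 0, 2, 4, 9)
p-restricted factor λ_1 = (5, 7, 10, 6, 6, 6)
p-restricted factor λ_2 = (4, 8, 0, 2, 8, 1)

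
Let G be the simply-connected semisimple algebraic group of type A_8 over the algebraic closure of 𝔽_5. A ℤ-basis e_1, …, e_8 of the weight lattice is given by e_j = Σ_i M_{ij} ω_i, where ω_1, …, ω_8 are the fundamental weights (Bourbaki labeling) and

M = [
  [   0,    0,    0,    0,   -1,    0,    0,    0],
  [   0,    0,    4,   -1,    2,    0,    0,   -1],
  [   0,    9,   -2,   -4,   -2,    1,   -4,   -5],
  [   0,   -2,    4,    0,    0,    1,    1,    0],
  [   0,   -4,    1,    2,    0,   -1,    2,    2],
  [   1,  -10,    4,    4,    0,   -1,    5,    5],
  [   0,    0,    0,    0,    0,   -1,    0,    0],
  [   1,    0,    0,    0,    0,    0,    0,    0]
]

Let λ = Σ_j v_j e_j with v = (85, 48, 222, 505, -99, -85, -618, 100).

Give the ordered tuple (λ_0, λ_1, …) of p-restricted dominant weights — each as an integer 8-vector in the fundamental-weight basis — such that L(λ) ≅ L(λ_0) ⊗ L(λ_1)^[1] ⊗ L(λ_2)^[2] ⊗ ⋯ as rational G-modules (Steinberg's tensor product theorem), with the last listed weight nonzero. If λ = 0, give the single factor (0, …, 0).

ω-coordinates c = M·v, v = (85, 48, 222, 505, -99, -85, -618, 100):
  c_1 = 0·85 + 0·48 + 0·222 + 0·505 + (-1)·(-99) + (0)·(-85) + (0)·(-618) + 0·100 = 99
  c_2 = 0·85 + 0·48 + 4·222 + (-1)·(505) + (2)·(-99) + (0)·(-85) + (0)·(-618) + (-1)·(100) = 85
  c_3 = 0·85 + 9·48 + (-2)·(222) + (-4)·(505) + (-2)·(-99) + (1)·(-85) + (-4)·(-618) + (-5)·(100) = 53
  c_4 = 0·85 + (-2)·(48) + 4·222 + 0·505 + (0)·(-99) + (1)·(-85) + (1)·(-618) + 0·100 = 89
  c_5 = 0·85 + (-4)·(48) + 1·222 + 2·505 + (0)·(-99) + (-1)·(-85) + (2)·(-618) + 2·100 = 89
  c_6 = 1·85 + (-10)·(48) + 4·222 + 4·505 + (0)·(-99) + (-1)·(-85) + (5)·(-618) + 5·100 = 8
  c_7 = 0·85 + 0·48 + 0·222 + 0·505 + (0)·(-99) + (-1)·(-85) + (0)·(-618) + 0·100 = 85
  c_8 = 1·85 + 0·48 + 0·222 + 0·505 + (0)·(-99) + (0)·(-85) + (0)·(-618) + 0·100 = 85
p = 5; digits c_i = Σ_j d_{ij}·5^j, 0 ≤ d_{ij} < 5:
  c_1 = 99 = 4·5^0 + 4·5^1 + 3·5^2
  c_2 = 85 = 0·5^0 + 2·5^1 + 3·5^2
  c_3 = 53 = 3·5^0 + 0·5^1 + 2·5^2
  c_4 = 89 = 4·5^0 + 2·5^1 + 3·5^2
  c_5 = 89 = 4·5^0 + 2·5^1 + 3·5^2
  c_6 = 8 = 3·5^0 + 1·5^1
  c_7 = 85 = 0·5^0 + 2·5^1 + 3·5^2
  c_8 = 85 = 0·5^0 + 2·5^1 + 3·5^2
p-restricted factor λ_0 = (4, 0, 3, 4, 4, 3, 0, 0)
p-restricted factor λ_1 = (4, 2, 0, 2, 2, 1, 2, 2)
p-restricted factor λ_2 = (3, 3, 2, 3, 3, 0, 3, 3)

((4, 0, 3, 4, 4, 3, 0, 0), (4, 2, 0, 2, 2, 1, 2, 2), (3, 3, 2, 3, 3, 0, 3, 3))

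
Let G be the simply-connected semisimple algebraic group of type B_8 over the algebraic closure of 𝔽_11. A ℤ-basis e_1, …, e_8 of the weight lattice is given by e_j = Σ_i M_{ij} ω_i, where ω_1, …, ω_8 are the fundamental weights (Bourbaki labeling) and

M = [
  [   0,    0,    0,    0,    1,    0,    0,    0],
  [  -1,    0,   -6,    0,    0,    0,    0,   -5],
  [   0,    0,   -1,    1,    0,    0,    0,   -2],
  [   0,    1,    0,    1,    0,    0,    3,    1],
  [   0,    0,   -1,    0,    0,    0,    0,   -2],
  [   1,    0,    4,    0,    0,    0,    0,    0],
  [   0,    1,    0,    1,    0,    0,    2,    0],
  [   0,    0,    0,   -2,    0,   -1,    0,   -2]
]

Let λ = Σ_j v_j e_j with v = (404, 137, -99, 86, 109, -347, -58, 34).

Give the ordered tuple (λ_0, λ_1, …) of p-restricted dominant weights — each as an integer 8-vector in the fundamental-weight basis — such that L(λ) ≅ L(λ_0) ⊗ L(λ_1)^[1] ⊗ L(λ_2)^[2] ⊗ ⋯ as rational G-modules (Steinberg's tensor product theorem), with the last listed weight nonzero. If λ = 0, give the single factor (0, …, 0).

((10, 9, 7, 6, 9, 8, 8, 8), (9, 1, 10, 7, 2, 0, 9, 9))

Change of basis e → ω: c = M·v where v = (404, 137, -99, 86, 109, -347, -58, 34):
  c_1 = (0)·(404) + (0)·(137) + (0)·(-99) + (0)·(86) + (1)·(109) + (0)·(-347) + (0)·(-58) + (0)·(34) = 109
  c_2 = (-1)·(404) + (0)·(137) + (-6)·(-99) + (0)·(86) + (0)·(109) + (0)·(-347) + (0)·(-58) + (-5)·(34) = 20
  c_3 = (0)·(404) + (0)·(137) + (-1)·(-99) + (1)·(86) + (0)·(109) + (0)·(-347) + (0)·(-58) + (-2)·(34) = 117
  c_4 = (0)·(404) + (1)·(137) + (0)·(-99) + (1)·(86) + (0)·(109) + (0)·(-347) + (3)·(-58) + (1)·(34) = 83
  c_5 = (0)·(404) + (0)·(137) + (-1)·(-99) + (0)·(86) + (0)·(109) + (0)·(-347) + (0)·(-58) + (-2)·(34) = 31
  c_6 = (1)·(404) + (0)·(137) + (4)·(-99) + (0)·(86) + (0)·(109) + (0)·(-347) + (0)·(-58) + (0)·(34) = 8
  c_7 = (0)·(404) + (1)·(137) + (0)·(-99) + (1)·(86) + (0)·(109) + (0)·(-347) + (2)·(-58) + (0)·(34) = 107
  c_8 = (0)·(404) + (0)·(137) + (0)·(-99) + (-2)·(86) + (0)·(109) + (-1)·(-347) + (0)·(-58) + (-2)·(34) = 107
Writing each c_i in base p = 11:
  c_1 = 109 = 10·11^0 + 9·11^1
  c_2 = 20 = 9·11^0 + 1·11^1
  c_3 = 117 = 7·11^0 + 10·11^1
  c_4 = 83 = 6·11^0 + 7·11^1
  c_5 = 31 = 9·11^0 + 2·11^1
  c_6 = 8 = 8·11^0
  c_7 = 107 = 8·11^0 + 9·11^1
  c_8 = 107 = 8·11^0 + 9·11^1
λ_0 = (10, 9, 7, 6, 9, 8, 8, 8)
λ_1 = (9, 1, 10, 7, 2, 0, 9, 9)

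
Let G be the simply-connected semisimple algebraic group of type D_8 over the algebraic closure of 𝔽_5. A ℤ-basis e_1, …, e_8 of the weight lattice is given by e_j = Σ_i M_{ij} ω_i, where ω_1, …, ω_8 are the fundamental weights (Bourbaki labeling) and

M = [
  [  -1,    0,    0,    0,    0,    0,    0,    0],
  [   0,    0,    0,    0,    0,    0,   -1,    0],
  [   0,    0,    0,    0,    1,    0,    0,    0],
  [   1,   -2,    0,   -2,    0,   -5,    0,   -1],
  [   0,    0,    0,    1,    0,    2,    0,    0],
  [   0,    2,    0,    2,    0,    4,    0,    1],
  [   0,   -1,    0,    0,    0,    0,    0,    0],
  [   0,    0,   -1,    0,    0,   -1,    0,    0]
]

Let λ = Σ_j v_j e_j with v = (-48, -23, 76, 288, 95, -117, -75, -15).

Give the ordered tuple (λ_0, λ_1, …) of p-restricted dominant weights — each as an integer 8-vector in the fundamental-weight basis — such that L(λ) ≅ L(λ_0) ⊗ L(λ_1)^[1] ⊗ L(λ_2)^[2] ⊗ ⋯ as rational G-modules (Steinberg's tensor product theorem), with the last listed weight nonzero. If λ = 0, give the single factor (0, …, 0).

((3, 0, 0, 2, 4, 2, 3, 1), (4, 0, 4, 4, 0, 4, 4, 3), (1, 3, 3, 0, 2, 1, 0, 1))

Change of basis e → ω: c = M·v where v = (-48, -23, 76, 288, 95, -117, -75, -15):
  c_1 = (-1)·(-48) + (0)·(-23) + 0·76 + 0·288 + 0·95 + (0)·(-117) + (0)·(-75) + (0)·(-15) = 48
  c_2 = (0)·(-48) + (0)·(-23) + 0·76 + 0·288 + 0·95 + (0)·(-117) + (-1)·(-75) + (0)·(-15) = 75
  c_3 = (0)·(-48) + (0)·(-23) + 0·76 + 0·288 + 1·95 + (0)·(-117) + (0)·(-75) + (0)·(-15) = 95
  c_4 = (1)·(-48) + (-2)·(-23) + 0·76 + (-2)·(288) + 0·95 + (-5)·(-117) + (0)·(-75) + (-1)·(-15) = 22
  c_5 = (0)·(-48) + (0)·(-23) + 0·76 + 1·288 + 0·95 + (2)·(-117) + (0)·(-75) + (0)·(-15) = 54
  c_6 = (0)·(-48) + (2)·(-23) + 0·76 + 2·288 + 0·95 + (4)·(-117) + (0)·(-75) + (1)·(-15) = 47
  c_7 = (0)·(-48) + (-1)·(-23) + 0·76 + 0·288 + 0·95 + (0)·(-117) + (0)·(-75) + (0)·(-15) = 23
  c_8 = (0)·(-48) + (0)·(-23) + (-1)·(76) + 0·288 + 0·95 + (-1)·(-117) + (0)·(-75) + (0)·(-15) = 41
Writing each c_i in base p = 5:
  c_1 = 48 = 3·5^0 + 4·5^1 + 1·5^2
  c_2 = 75 = 0·5^0 + 0·5^1 + 3·5^2
  c_3 = 95 = 0·5^0 + 4·5^1 + 3·5^2
  c_4 = 22 = 2·5^0 + 4·5^1
  c_5 = 54 = 4·5^0 + 0·5^1 + 2·5^2
  c_6 = 47 = 2·5^0 + 4·5^1 + 1·5^2
  c_7 = 23 = 3·5^0 + 4·5^1
  c_8 = 41 = 1·5^0 + 3·5^1 + 1·5^2
λ_0 = (3, 0, 0, 2, 4, 2, 3, 1)
λ_1 = (4, 0, 4, 4, 0, 4, 4, 3)
λ_2 = (1, 3, 3, 0, 2, 1, 0, 1)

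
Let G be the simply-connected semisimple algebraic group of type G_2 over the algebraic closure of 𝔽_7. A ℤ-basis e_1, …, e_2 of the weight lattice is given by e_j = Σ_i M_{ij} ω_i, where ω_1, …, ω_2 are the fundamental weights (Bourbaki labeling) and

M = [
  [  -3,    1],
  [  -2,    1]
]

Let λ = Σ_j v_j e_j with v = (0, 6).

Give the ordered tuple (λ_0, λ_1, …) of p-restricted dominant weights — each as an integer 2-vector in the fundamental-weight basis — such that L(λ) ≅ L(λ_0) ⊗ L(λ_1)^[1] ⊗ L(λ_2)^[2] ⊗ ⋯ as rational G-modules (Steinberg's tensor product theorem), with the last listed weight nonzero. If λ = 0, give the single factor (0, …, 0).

((6, 6),)

In the fundamental-weight basis, λ has coordinates c = M·v (v = (0, 6)):
  c_1 = -3*0 + 1*6 = 6
  c_2 = -2*0 + 1*6 = 6
Base-7 expansion of each c_i:
  c_1 = 6 = 6·7^0
  c_2 = 6 = 6·7^0
λ_0 = (6, 6)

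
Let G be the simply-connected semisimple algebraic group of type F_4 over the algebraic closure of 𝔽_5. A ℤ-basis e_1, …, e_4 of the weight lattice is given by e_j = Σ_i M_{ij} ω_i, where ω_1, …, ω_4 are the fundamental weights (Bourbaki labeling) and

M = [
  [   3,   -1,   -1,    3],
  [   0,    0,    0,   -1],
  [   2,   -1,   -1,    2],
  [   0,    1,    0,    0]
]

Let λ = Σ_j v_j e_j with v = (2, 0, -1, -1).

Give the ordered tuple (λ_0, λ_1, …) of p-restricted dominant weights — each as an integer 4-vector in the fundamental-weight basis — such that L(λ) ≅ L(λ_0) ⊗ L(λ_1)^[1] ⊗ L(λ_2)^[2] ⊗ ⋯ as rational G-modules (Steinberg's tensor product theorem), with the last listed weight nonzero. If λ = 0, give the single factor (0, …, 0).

Compute c_i = Σ_j M_{ij} v_j with v = (2, 0, -1, -1):
  c_1 = 3·2 + (-1)·(0) + (-1)·(-1) + (3)·(-1) = 4
  c_2 = 0·2 + 0·0 + (0)·(-1) + (-1)·(-1) = 1
  c_3 = 2·2 + (-1)·(0) + (-1)·(-1) + (2)·(-1) = 3
  c_4 = 0·2 + 1·0 + (0)·(-1) + (0)·(-1) = 0
Writing each c_i in base p = 5:
  c_1 = 4 = 4·5^0
  c_2 = 1 = 1·5^0
  c_3 = 3 = 3·5^0
  c_4 = 0
λ_0 = (4, 1, 3, 0)

((4, 1, 3, 0),)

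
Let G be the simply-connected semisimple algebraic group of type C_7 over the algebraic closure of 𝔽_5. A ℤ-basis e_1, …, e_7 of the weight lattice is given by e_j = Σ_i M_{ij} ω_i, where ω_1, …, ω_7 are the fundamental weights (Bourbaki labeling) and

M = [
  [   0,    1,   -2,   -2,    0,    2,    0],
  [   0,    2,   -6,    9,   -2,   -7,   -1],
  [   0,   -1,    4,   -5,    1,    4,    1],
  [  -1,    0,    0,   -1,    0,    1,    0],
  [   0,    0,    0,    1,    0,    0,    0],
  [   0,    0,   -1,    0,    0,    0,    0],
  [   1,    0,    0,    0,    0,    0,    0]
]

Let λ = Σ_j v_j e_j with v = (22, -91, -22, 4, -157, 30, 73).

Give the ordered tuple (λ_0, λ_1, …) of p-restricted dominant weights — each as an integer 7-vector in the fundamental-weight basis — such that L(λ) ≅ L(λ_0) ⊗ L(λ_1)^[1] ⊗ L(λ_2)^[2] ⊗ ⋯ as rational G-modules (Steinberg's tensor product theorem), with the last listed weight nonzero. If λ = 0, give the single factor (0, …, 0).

((0, 2, 4, 4, 4, 2, 2), (1, 3, 3, 0, 0, 4, 4))

Change of basis e → ω: c = M·v where v = (22, -91, -22, 4, -157, 30, 73):
  c_1 = 0*22 + 1*-91 + -2*-22 + -2*4 + 0*-157 + 2*30 + 0*73 = 5
  c_2 = 0*22 + 2*-91 + -6*-22 + 9*4 + -2*-157 + -7*30 + -1*73 = 17
  c_3 = 0*22 + -1*-91 + 4*-22 + -5*4 + 1*-157 + 4*30 + 1*73 = 19
  c_4 = -1*22 + 0*-91 + 0*-22 + -1*4 + 0*-157 + 1*30 + 0*73 = 4
  c_5 = 0*22 + 0*-91 + 0*-22 + 1*4 + 0*-157 + 0*30 + 0*73 = 4
  c_6 = 0*22 + 0*-91 + -1*-22 + 0*4 + 0*-157 + 0*30 + 0*73 = 22
  c_7 = 1*22 + 0*-91 + 0*-22 + 0*4 + 0*-157 + 0*30 + 0*73 = 22
Writing each c_i in base p = 5:
  c_1 = 5 = 0·5^0 + 1·5^1
  c_2 = 17 = 2·5^0 + 3·5^1
  c_3 = 19 = 4·5^0 + 3·5^1
  c_4 = 4 = 4·5^0
  c_5 = 4 = 4·5^0
  c_6 = 22 = 2·5^0 + 4·5^1
  c_7 = 22 = 2·5^0 + 4·5^1
λ_0 = (0, 2, 4, 4, 4, 2, 2)
λ_1 = (1, 3, 3, 0, 0, 4, 4)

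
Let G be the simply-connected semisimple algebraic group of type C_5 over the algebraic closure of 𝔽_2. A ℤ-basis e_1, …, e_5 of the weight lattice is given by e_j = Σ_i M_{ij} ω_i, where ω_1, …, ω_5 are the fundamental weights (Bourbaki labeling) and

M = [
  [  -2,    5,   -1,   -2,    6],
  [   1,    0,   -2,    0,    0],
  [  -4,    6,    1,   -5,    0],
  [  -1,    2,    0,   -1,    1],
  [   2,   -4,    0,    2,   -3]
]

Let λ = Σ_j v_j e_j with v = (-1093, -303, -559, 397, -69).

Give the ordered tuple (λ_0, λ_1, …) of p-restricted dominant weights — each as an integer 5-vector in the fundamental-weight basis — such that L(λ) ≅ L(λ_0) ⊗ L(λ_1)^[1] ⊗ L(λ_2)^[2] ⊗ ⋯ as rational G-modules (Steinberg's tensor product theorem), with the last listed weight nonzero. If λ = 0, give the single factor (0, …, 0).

((0, 1, 0, 1, 1), (1, 0, 1, 0, 1), (1, 0, 0, 1, 0), (0, 1, 1, 0, 1), (1, 1, 0, 1, 1))

ω-coordinates c = M·v, v = (-1093, -303, -559, 397, -69):
  c_1 = -2*-1093 + 5*-303 + -1*-559 + -2*397 + 6*-69 = 22
  c_2 = 1*-1093 + 0*-303 + -2*-559 + 0*397 + 0*-69 = 25
  c_3 = -4*-1093 + 6*-303 + 1*-559 + -5*397 + 0*-69 = 10
  c_4 = -1*-1093 + 2*-303 + 0*-559 + -1*397 + 1*-69 = 21
  c_5 = 2*-1093 + -4*-303 + 0*-559 + 2*397 + -3*-69 = 27
Expand coordinatewise in base 2:
  c_1 = 22 = 0·2^0 + 1·2^1 + 1·2^2 + 0·2^3 + 1·2^4
  c_2 = 25 = 1·2^0 + 0·2^1 + 0·2^2 + 1·2^3 + 1·2^4
  c_3 = 10 = 0·2^0 + 1·2^1 + 0·2^2 + 1·2^3
  c_4 = 21 = 1·2^0 + 0·2^1 + 1·2^2 + 0·2^3 + 1·2^4
  c_5 = 27 = 1·2^0 + 1·2^1 + 0·2^2 + 1·2^3 + 1·2^4
p-restricted factor λ_0 = (0, 1, 0, 1, 1)
p-restricted factor λ_1 = (1, 0, 1, 0, 1)
p-restricted factor λ_2 = (1, 0, 0, 1, 0)
p-restricted factor λ_3 = (0, 1, 1, 0, 1)
p-restricted factor λ_4 = (1, 1, 0, 1, 1)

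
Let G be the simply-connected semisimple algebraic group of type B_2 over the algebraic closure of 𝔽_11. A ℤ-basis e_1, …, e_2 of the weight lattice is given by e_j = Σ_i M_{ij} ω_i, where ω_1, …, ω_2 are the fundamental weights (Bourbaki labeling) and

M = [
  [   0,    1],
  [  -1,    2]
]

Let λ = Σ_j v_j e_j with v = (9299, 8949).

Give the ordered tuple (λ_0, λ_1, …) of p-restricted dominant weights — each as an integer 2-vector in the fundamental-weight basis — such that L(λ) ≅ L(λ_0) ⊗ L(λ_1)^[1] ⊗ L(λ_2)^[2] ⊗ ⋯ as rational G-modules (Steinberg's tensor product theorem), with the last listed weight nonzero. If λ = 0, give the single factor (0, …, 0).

((6, 8), (10, 0), (7, 5), (6, 6))

ω-coordinates c = M·v, v = (9299, 8949):
  c_1 = 0*9299 + 1*8949 = 8949
  c_2 = -1*9299 + 2*8949 = 8599
Expand coordinatewise in base 11:
  c_1 = 8949 = 6·11^0 + 10·11^1 + 7·11^2 + 6·11^3
  c_2 = 8599 = 8·11^0 + 0·11^1 + 5·11^2 + 6·11^3
Factor λ_0 = (6, 8)
Factor λ_1 = (10, 0)
Factor λ_2 = (7, 5)
Factor λ_3 = (6, 6)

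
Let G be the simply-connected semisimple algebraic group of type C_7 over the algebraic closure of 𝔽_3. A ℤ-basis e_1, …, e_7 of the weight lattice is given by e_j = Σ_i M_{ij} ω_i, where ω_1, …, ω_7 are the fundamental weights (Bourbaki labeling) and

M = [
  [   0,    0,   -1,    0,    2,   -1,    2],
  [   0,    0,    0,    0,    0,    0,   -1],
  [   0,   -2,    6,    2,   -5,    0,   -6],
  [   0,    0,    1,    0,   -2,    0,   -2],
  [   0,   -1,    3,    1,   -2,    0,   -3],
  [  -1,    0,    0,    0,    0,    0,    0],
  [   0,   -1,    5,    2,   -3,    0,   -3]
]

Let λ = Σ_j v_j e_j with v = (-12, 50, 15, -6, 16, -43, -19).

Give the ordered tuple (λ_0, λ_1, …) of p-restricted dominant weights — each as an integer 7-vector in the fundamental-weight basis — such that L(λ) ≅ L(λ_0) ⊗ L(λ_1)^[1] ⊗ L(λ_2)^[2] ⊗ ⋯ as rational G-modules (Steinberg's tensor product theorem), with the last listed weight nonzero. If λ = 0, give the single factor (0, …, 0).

Converting to the ω-basis (c_i = row i of M dotted with v = (-12, 50, 15, -6, 16, -43, -19)):
  c_1 = (0)·(-12) + 0·50 + (-1)·(15) + (0)·(-6) + 2·16 + (-1)·(-43) + (2)·(-19) = 22
  c_2 = (0)·(-12) + 0·50 + 0·15 + (0)·(-6) + 0·16 + (0)·(-43) + (-1)·(-19) = 19
  c_3 = (0)·(-12) + (-2)·(50) + 6·15 + (2)·(-6) + (-5)·(16) + (0)·(-43) + (-6)·(-19) = 12
  c_4 = (0)·(-12) + 0·50 + 1·15 + (0)·(-6) + (-2)·(16) + (0)·(-43) + (-2)·(-19) = 21
  c_5 = (0)·(-12) + (-1)·(50) + 3·15 + (1)·(-6) + (-2)·(16) + (0)·(-43) + (-3)·(-19) = 14
  c_6 = (-1)·(-12) + 0·50 + 0·15 + (0)·(-6) + 0·16 + (0)·(-43) + (0)·(-19) = 12
  c_7 = (0)·(-12) + (-1)·(50) + 5·15 + (2)·(-6) + (-3)·(16) + (0)·(-43) + (-3)·(-19) = 22
Base-3 expansion of each c_i:
  c_1 = 22 = 1·3^0 + 1·3^1 + 2·3^2
  c_2 = 19 = 1·3^0 + 0·3^1 + 2·3^2
  c_3 = 12 = 0·3^0 + 1·3^1 + 1·3^2
  c_4 = 21 = 0·3^0 + 1·3^1 + 2·3^2
  c_5 = 14 = 2·3^0 + 1·3^1 + 1·3^2
  c_6 = 12 = 0·3^0 + 1·3^1 + 1·3^2
  c_7 = 22 = 1·3^0 + 1·3^1 + 2·3^2
λ_0 = (1, 1, 0, 0, 2, 0, 1)
λ_1 = (1, 0, 1, 1, 1, 1, 1)
λ_2 = (2, 2, 1, 2, 1, 1, 2)

((1, 1, 0, 0, 2, 0, 1), (1, 0, 1, 1, 1, 1, 1), (2, 2, 1, 2, 1, 1, 2))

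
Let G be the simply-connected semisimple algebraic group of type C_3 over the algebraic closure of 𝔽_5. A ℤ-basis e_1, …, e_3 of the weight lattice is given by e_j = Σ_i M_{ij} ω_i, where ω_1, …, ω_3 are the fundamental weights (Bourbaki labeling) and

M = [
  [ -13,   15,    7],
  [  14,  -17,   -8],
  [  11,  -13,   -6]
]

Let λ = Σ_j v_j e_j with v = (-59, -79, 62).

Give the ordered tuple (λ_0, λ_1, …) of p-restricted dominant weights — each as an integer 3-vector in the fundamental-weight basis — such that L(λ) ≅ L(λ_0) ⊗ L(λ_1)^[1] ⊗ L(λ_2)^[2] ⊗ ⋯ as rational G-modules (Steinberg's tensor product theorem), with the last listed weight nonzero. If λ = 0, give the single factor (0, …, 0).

Converting to the ω-basis (c_i = row i of M dotted with v = (-59, -79, 62)):
  c_1 = (-13)·(-59) + (15)·(-79) + (7)·(62) = 16
  c_2 = (14)·(-59) + (-17)·(-79) + (-8)·(62) = 21
  c_3 = (11)·(-59) + (-13)·(-79) + (-6)·(62) = 6
p = 5; digits c_i = Σ_j d_{ij}·5^j, 0 ≤ d_{ij} < 5:
  c_1 = 16 = 1·5^0 + 3·5^1
  c_2 = 21 = 1·5^0 + 4·5^1
  c_3 = 6 = 1·5^0 + 1·5^1
λ_0 = (1, 1, 1)
λ_1 = (3, 4, 1)

((1, 1, 1), (3, 4, 1))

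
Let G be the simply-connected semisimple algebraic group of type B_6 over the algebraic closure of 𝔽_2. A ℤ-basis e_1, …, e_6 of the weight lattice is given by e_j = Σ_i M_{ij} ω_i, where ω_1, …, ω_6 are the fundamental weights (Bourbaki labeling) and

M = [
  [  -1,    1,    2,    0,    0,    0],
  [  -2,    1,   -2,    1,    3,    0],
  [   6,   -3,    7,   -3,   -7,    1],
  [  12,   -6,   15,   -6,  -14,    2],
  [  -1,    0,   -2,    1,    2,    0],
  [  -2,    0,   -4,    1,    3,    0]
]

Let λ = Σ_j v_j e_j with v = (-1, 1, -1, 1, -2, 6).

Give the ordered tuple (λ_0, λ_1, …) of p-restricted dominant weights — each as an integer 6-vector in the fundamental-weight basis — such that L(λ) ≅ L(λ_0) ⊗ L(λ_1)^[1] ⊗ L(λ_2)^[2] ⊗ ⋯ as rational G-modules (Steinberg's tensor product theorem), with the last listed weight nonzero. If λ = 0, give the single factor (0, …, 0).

((0, 0, 1, 1, 0, 1),)

Change of basis e → ω: c = M·v where v = (-1, 1, -1, 1, -2, 6):
  c_1 = -1*-1 + 1*1 + 2*-1 + 0*1 + 0*-2 + 0*6 = 0
  c_2 = -2*-1 + 1*1 + -2*-1 + 1*1 + 3*-2 + 0*6 = 0
  c_3 = 6*-1 + -3*1 + 7*-1 + -3*1 + -7*-2 + 1*6 = 1
  c_4 = 12*-1 + -6*1 + 15*-1 + -6*1 + -14*-2 + 2*6 = 1
  c_5 = -1*-1 + 0*1 + -2*-1 + 1*1 + 2*-2 + 0*6 = 0
  c_6 = -2*-1 + 0*1 + -4*-1 + 1*1 + 3*-2 + 0*6 = 1
p = 2; digits c_i = Σ_j d_{ij}·2^j, 0 ≤ d_{ij} < 2:
  c_1 = 0
  c_2 = 0
  c_3 = 1 = 1·2^0
  c_4 = 1 = 1·2^0
  c_5 = 0
  c_6 = 1 = 1·2^0
p-restricted factor λ_0 = (0, 0, 1, 1, 0, 1)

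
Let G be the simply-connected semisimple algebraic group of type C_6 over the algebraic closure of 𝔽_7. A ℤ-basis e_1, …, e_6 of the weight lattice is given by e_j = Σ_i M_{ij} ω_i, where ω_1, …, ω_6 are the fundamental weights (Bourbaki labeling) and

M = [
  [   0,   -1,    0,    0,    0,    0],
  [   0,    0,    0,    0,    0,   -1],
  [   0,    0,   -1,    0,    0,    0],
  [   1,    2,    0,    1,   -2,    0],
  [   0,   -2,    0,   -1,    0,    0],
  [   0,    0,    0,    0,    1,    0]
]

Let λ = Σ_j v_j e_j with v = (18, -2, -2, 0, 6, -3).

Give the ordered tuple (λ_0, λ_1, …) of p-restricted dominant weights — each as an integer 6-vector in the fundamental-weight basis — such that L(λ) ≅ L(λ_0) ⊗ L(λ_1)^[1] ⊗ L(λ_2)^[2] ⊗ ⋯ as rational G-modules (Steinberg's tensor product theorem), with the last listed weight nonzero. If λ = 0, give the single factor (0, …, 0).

((2, 3, 2, 2, 4, 6),)

In the fundamental-weight basis, λ has coordinates c = M·v (v = (18, -2, -2, 0, 6, -3)):
  c_1 = 0*18 + -1*-2 + 0*-2 + 0*0 + 0*6 + 0*-3 = 2
  c_2 = 0*18 + 0*-2 + 0*-2 + 0*0 + 0*6 + -1*-3 = 3
  c_3 = 0*18 + 0*-2 + -1*-2 + 0*0 + 0*6 + 0*-3 = 2
  c_4 = 1*18 + 2*-2 + 0*-2 + 1*0 + -2*6 + 0*-3 = 2
  c_5 = 0*18 + -2*-2 + 0*-2 + -1*0 + 0*6 + 0*-3 = 4
  c_6 = 0*18 + 0*-2 + 0*-2 + 0*0 + 1*6 + 0*-3 = 6
Expand coordinatewise in base 7:
  c_1 = 2 = 2·7^0
  c_2 = 3 = 3·7^0
  c_3 = 2 = 2·7^0
  c_4 = 2 = 2·7^0
  c_5 = 4 = 4·7^0
  c_6 = 6 = 6·7^0
p-restricted factor λ_0 = (2, 3, 2, 2, 4, 6)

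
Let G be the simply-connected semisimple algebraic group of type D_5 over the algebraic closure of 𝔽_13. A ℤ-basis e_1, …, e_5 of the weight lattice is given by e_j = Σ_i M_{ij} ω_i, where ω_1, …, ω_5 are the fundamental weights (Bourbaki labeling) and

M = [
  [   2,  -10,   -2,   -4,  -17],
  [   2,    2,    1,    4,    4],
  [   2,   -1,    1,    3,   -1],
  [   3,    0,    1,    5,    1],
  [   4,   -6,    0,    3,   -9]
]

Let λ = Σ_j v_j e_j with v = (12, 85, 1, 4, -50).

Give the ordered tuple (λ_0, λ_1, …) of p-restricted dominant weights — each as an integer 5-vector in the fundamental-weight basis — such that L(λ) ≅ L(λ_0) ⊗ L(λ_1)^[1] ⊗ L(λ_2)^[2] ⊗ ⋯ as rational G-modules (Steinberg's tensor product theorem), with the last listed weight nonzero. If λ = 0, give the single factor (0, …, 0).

((6, 11, 2, 7, 0),)

Converting to the ω-basis (c_i = row i of M dotted with v = (12, 85, 1, 4, -50)):
  c_1 = 2·12 + (-10)·(85) + (-2)·(1) + (-4)·(4) + (-17)·(-50) = 6
  c_2 = 2·12 + 2·85 + 1·1 + 4·4 + (4)·(-50) = 11
  c_3 = 2·12 + (-1)·(85) + 1·1 + 3·4 + (-1)·(-50) = 2
  c_4 = 3·12 + 0·85 + 1·1 + 5·4 + (1)·(-50) = 7
  c_5 = 4·12 + (-6)·(85) + 0·1 + 3·4 + (-9)·(-50) = 0
Writing each c_i in base p = 13:
  c_1 = 6 = 6·13^0
  c_2 = 11 = 11·13^0
  c_3 = 2 = 2·13^0
  c_4 = 7 = 7·13^0
  c_5 = 0
λ_0 = (6, 11, 2, 7, 0)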